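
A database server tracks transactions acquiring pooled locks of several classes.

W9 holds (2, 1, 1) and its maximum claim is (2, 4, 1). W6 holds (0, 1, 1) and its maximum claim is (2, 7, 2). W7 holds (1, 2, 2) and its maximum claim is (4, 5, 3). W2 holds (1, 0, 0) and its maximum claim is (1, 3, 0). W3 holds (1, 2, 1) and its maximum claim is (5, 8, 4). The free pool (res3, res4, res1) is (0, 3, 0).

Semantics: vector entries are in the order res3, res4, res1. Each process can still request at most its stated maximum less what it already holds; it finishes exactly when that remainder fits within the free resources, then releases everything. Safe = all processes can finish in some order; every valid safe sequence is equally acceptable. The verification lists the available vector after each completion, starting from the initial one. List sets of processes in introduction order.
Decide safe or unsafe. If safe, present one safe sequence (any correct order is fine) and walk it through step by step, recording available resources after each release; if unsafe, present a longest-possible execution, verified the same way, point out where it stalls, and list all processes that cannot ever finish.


SAFE, for example via the order W9, W2, W7, W6, W3.
Key observation: at W9 the run first touches a limit — (0, 3, 0) against (0, 3, 0), exact on a resource it actually requests.
Walking it through:
  pool = (0, 3, 0)
  run W9 (needs (0, 3, 0), free (0, 3, 0)); after release of (2, 1, 1) the pool is (2, 4, 1)
  run W2 (needs (0, 3, 0), free (2, 4, 1)); after release of (1, 0, 0) the pool is (3, 4, 1)
  run W7 (needs (3, 3, 1), free (3, 4, 1)); after release of (1, 2, 2) the pool is (4, 6, 3)
  run W6 (needs (2, 6, 1), free (4, 6, 3)); after release of (0, 1, 1) the pool is (4, 7, 4)
  run W3 (needs (4, 6, 3), free (4, 7, 4)); after release of (1, 2, 1) the pool is (5, 9, 5)


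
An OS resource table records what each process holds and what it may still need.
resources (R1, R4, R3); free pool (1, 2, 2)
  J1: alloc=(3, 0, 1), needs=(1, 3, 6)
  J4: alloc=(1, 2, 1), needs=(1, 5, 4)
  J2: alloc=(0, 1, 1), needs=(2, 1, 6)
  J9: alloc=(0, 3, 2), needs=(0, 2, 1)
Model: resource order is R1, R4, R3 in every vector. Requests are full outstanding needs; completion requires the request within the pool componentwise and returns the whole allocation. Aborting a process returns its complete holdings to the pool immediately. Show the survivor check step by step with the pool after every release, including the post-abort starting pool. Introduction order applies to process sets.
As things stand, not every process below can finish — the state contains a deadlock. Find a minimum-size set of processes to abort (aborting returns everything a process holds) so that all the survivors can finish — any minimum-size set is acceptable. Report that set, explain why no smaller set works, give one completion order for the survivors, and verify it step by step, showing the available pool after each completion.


Minimum abort set: J1.
Key observation: aborting J1 returns (3, 0, 1), and J2 — hopeless before — runs at step 3 with the returned capacity in the pool.
No smaller set exists: with zero aborts the deadlock remains.
One survivor order: J9, J4, J2. Step-by-step check (post-abort pool first):
  pool = (4, 2, 3)
  run J9 (needs (0, 2, 1), free (4, 2, 3)); after release of (0, 3, 2) the pool is (4, 5, 5)
  run J4 (needs (1, 5, 4), free (4, 5, 5)); after release of (1, 2, 1) the pool is (5, 7, 6)
  run J2 (needs (2, 1, 6), free (5, 7, 6)); after release of (0, 1, 1) the pool is (5, 8, 7)


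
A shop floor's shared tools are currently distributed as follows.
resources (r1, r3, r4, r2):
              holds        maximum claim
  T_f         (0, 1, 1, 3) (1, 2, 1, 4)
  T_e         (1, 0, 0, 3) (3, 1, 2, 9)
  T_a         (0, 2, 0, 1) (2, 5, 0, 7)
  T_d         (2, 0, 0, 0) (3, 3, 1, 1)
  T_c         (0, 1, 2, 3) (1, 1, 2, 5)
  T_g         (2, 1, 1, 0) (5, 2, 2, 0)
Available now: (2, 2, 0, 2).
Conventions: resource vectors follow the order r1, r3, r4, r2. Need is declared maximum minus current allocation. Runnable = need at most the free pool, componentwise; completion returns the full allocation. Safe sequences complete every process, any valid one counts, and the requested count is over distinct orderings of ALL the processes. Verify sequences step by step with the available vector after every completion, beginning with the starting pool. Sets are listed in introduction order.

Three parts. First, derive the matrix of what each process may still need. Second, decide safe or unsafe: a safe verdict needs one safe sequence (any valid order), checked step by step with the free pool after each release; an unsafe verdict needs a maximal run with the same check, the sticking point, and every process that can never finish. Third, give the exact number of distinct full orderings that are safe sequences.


(1) Remaining need (order r1, r3, r4, r2):
  T_f: (1, 1, 0, 1)
  T_e: (2, 1, 2, 6)
  T_a: (2, 3, 0, 6)
  T_d: (1, 3, 1, 1)
  T_c: (1, 0, 0, 2)
  T_g: (3, 1, 1, 0)
(2) The state is SAFE; one workable sequence: T_c, T_f, T_e, T_a, T_g, T_d.
Key observation: T_c marks the first exact bind of the order: its need (1, 0, 0, 2) fits the free (2, 2, 0, 2) with zero slack on a requested resource.
Walking it through:
  pool = (2, 2, 0, 2)
  run T_c (needs (1, 0, 0, 2), free (2, 2, 0, 2)); after release of (0, 1, 2, 3) the pool is (2, 3, 2, 5)
  run T_f (needs (1, 1, 0, 1), free (2, 3, 2, 5)); after release of (0, 1, 1, 3) the pool is (2, 4, 3, 8)
  run T_e (needs (2, 1, 2, 6), free (2, 4, 3, 8)); after release of (1, 0, 0, 3) the pool is (3, 4, 3, 11)
  run T_a (needs (2, 3, 0, 6), free (3, 4, 3, 11)); after release of (0, 2, 0, 1) the pool is (3, 6, 3, 12)
  run T_g (needs (3, 1, 1, 0), free (3, 6, 3, 12)); after release of (2, 1, 1, 0) the pool is (5, 7, 4, 12)
  run T_d (needs (1, 3, 1, 1), free (5, 7, 4, 12)); after release of (2, 0, 0, 0) the pool is (7, 7, 4, 12)
(3) The exact count: 48 of the possible complete orderings are safe sequences.


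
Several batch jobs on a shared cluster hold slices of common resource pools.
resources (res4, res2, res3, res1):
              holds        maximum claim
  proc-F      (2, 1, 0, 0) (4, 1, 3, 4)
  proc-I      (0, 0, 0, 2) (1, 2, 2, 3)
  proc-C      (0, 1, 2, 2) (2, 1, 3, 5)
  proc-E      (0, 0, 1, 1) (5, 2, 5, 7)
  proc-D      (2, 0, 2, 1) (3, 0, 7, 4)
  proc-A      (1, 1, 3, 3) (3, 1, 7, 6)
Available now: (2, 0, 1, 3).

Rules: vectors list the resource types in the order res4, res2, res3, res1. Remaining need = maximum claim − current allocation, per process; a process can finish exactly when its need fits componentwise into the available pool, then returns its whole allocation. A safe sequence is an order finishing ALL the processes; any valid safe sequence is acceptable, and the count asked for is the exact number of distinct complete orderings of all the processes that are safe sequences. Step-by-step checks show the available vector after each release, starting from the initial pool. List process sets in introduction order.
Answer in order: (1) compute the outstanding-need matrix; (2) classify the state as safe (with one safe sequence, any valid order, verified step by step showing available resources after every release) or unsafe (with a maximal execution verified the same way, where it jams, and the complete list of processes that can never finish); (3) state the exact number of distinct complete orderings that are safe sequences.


(1) Outstanding need per process (order res4, res2, res3, res1):
  proc-F: (2, 0, 3, 4)
  proc-I: (1, 2, 2, 1)
  proc-C: (2, 0, 1, 3)
  proc-E: (5, 2, 4, 6)
  proc-D: (1, 0, 5, 3)
  proc-A: (2, 0, 4, 3)
(2) UNSAFE.
Key observation: proc-C, proc-F, proc-I can finish, but then (4, 2, 3, 7) is all there is, and the blocked group's res3 demands exceed it.
A maximal execution: proc-C, proc-F, proc-I — then nothing else fits. Verifying each step:
  pool = (2, 0, 1, 3)
  proc-C needs (2, 0, 1, 3) <= (2, 0, 1, 3) -> finishes; pool += (0, 1, 2, 2) = (2, 1, 3, 5)
  proc-F needs (2, 0, 3, 4) <= (2, 1, 3, 5) -> finishes; pool += (2, 1, 0, 0) = (4, 2, 3, 5)
  proc-I needs (1, 2, 2, 1) <= (4, 2, 3, 5) -> finishes; pool += (0, 0, 0, 2) = (4, 2, 3, 7)
  proc-E still needs (5, 2, 4, 6) but only (4, 2, 3, 7) is free — short on res4 and res3
  proc-D still needs (1, 0, 5, 3) but only (4, 2, 3, 7) is free — short on res3
  proc-A still needs (2, 0, 4, 3) but only (4, 2, 3, 7) is free — short on res3
Processes that can never finish: proc-E, proc-D and proc-A.
(3) Precisely 0 of the possible complete orderings are safe sequences.


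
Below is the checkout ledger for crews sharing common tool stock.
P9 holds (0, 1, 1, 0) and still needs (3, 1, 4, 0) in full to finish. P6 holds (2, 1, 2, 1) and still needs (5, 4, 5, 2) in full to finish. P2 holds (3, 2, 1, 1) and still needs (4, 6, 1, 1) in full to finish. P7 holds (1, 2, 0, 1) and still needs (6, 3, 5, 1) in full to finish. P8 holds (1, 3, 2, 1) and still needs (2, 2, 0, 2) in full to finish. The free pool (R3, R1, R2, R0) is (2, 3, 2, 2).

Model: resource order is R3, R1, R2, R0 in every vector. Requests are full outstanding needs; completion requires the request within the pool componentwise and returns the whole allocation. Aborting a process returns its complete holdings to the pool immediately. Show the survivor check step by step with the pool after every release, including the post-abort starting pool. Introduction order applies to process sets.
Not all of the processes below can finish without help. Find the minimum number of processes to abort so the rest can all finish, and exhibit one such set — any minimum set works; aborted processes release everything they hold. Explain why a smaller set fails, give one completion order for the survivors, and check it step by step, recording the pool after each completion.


Minimum abort set: P2.
Key observation: aborting P2 returns (3, 2, 1, 1), and P7 — hopeless before — runs at step 3 with the returned capacity in the pool.
No smaller set exists: with zero aborts the deadlock remains.
The survivors complete as P8, P9, P7, P6. Check, step by step (starting from the post-abort pool):
  pool = (5, 5, 3, 3)
  P8 needs (2, 2, 0, 2) <= (5, 5, 3, 3) -> finishes; pool += (1, 3, 2, 1) = (6, 8, 5, 4)
  P9 needs (3, 1, 4, 0) <= (6, 8, 5, 4) -> finishes; pool += (0, 1, 1, 0) = (6, 9, 6, 4)
  P7 needs (6, 3, 5, 1) <= (6, 9, 6, 4) -> finishes; pool += (1, 2, 0, 1) = (7, 11, 6, 5)
  P6 needs (5, 4, 5, 2) <= (7, 11, 6, 5) -> finishes; pool += (2, 1, 2, 1) = (9, 12, 8, 6)


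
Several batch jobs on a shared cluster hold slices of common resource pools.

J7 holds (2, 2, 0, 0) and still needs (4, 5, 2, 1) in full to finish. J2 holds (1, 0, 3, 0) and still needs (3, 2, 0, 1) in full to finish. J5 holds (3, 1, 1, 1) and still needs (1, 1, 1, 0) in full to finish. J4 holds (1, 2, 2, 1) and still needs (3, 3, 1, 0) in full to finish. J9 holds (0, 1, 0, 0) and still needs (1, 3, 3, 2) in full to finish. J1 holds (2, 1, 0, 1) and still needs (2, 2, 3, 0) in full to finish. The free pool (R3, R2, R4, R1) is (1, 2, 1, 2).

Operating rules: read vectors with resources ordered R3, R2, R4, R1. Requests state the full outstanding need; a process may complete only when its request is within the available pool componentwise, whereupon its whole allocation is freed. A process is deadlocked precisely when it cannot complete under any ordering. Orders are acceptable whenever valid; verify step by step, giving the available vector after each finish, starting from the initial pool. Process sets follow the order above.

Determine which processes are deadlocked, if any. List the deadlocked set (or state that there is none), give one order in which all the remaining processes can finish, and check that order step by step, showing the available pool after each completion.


No process is deadlocked.
Key observation: J5 can run right away; the returned allocation unlocks the remaining processes in turn.
The rest can finish in the order J5, J2, J4, J7, J9, J1. Step-by-step check:
  pool = (1, 2, 1, 2)
  J5: need (1, 1, 1, 0) fits (1, 2, 1, 2); releases (3, 1, 1, 1), pool now (4, 3, 2, 3)
  J2: need (3, 2, 0, 1) fits (4, 3, 2, 3); releases (1, 0, 3, 0), pool now (5, 3, 5, 3)
  J4: need (3, 3, 1, 0) fits (5, 3, 5, 3); releases (1, 2, 2, 1), pool now (6, 5, 7, 4)
  J7: need (4, 5, 2, 1) fits (6, 5, 7, 4); releases (2, 2, 0, 0), pool now (8, 7, 7, 4)
  J9: need (1, 3, 3, 2) fits (8, 7, 7, 4); releases (0, 1, 0, 0), pool now (8, 8, 7, 4)
  J1: need (2, 2, 3, 0) fits (8, 8, 7, 4); releases (2, 1, 0, 1), pool now (10, 9, 7, 5)


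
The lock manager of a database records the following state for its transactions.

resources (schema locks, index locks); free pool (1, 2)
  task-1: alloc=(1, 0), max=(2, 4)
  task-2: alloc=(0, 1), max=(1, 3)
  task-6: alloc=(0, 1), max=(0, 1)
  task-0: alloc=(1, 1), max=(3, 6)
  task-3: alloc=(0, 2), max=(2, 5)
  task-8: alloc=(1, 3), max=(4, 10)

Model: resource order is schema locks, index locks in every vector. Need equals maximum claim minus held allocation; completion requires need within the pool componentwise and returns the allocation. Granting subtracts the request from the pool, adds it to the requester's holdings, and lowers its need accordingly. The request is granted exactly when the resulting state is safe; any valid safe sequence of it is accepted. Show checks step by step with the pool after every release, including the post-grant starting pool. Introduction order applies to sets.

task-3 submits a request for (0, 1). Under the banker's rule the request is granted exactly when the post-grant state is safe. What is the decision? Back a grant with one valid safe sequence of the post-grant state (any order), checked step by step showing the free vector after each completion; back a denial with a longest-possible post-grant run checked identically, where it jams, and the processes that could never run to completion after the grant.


DENY — the pretend-granted state is unsafe.
Key observation: after task-6, task-2 the pool peaks at (1, 3), and each blocked process is short somewhere: task-1 on index locks; task-0 on schema locks, index locks; task-3 on schema locks; task-8 on schema locks, index locks.
On the post-grant state, task-6, task-2 is a maximal run — nothing extends it. Check, step by step:
  pool = (1, 1)
  run task-6 (needs (0, 0), free (1, 1)); after release of (0, 1) the pool is (1, 2)
  run task-2 (needs (1, 2), free (1, 2)); after release of (0, 1) the pool is (1, 3)
  task-1 still needs (1, 4) but only (1, 3) is free — short on index locks
  task-0 still needs (2, 5) but only (1, 3) is free — short on schema locks and index locks
  task-3 still needs (2, 2) but only (1, 3) is free — short on schema locks
  task-8 still needs (3, 7) but only (1, 3) is free — short on schema locks and index locks
Post-grant, the permanently blocked set is task-1, task-0, task-3 and task-8.


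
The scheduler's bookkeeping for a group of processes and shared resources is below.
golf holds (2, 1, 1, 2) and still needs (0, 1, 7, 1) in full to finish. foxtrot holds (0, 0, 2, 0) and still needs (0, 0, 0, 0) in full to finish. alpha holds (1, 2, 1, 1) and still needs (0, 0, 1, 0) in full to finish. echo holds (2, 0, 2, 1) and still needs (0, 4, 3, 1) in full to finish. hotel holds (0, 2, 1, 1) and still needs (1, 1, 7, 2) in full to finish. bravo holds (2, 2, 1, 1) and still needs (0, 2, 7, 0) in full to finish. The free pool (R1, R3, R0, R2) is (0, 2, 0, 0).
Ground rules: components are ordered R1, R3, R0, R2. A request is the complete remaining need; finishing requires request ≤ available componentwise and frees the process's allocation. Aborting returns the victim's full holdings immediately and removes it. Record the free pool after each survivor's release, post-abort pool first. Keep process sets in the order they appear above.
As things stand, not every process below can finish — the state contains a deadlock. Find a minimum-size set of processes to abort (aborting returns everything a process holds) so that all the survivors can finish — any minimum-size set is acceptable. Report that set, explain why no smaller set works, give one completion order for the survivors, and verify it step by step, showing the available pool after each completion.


The answer: abort golf and hotel.
Key observation: bravo was stuck for good until golf and hotel gave back (2, 3, 2, 3); in the order shown it finishes at step 4.
Why nothing smaller works — every single abort fails: golf alone leaves hotel blocked (short on R0); foxtrot alone leaves golf blocked (short on R0); alpha alone leaves golf blocked (short on R0); echo alone leaves golf blocked (short on R0); hotel alone leaves golf blocked (short on R0); bravo alone leaves golf blocked (short on R0).
Survivors finish in the order: foxtrot, alpha, echo, bravo. Walking it through (pool after the aborts first):
  pool = (2, 5, 2, 3)
  foxtrot: need (0, 0, 0, 0) fits (2, 5, 2, 3); releases (0, 0, 2, 0), pool now (2, 5, 4, 3)
  alpha: need (0, 0, 1, 0) fits (2, 5, 4, 3); releases (1, 2, 1, 1), pool now (3, 7, 5, 4)
  echo: need (0, 4, 3, 1) fits (3, 7, 5, 4); releases (2, 0, 2, 1), pool now (5, 7, 7, 5)
  bravo: need (0, 2, 7, 0) fits (5, 7, 7, 5); releases (2, 2, 1, 1), pool now (7, 9, 8, 6)


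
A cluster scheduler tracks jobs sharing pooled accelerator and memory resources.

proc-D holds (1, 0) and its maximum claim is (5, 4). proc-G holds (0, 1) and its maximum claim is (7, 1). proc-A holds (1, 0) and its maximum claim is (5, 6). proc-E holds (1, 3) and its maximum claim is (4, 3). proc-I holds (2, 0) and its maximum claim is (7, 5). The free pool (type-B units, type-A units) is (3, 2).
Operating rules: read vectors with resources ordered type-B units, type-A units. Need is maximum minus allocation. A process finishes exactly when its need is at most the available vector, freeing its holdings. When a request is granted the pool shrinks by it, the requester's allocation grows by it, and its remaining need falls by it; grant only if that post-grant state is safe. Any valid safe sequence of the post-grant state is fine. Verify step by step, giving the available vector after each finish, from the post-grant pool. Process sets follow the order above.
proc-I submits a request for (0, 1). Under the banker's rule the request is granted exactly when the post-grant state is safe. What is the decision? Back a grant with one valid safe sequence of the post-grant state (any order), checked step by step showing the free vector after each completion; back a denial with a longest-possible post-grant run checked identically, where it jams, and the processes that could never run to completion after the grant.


GRANT. The post-grant state is safe; one safe sequence: proc-E, proc-D, proc-I, proc-G, proc-A.
Key observation: (3, 1) free after granting still covers proc-E first, and each release covers the next.
Step-by-step check of the post-grant state:
  pool = (3, 1)
  proc-E: need (3, 0) fits (3, 1); releases (1, 3), pool now (4, 4)
  proc-D: need (4, 4) fits (4, 4); releases (1, 0), pool now (5, 4)
  proc-I: need (5, 4) fits (5, 4); releases (2, 1), pool now (7, 5)
  proc-G: need (7, 0) fits (7, 5); releases (0, 1), pool now (7, 6)
  proc-A: need (4, 6) fits (7, 6); releases (1, 0), pool now (8, 6)


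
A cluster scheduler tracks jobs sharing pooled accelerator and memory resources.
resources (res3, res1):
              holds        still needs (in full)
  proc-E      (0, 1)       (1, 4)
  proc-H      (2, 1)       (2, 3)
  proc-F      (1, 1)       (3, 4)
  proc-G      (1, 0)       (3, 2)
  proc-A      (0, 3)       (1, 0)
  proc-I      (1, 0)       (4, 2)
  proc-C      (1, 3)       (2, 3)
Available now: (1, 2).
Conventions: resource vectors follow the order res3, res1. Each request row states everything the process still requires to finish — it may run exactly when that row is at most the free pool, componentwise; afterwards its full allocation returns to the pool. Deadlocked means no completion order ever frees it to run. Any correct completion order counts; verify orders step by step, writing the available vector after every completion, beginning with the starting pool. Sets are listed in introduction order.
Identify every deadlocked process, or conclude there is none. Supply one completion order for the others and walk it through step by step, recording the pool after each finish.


Deadlocked set: proc-H, proc-F, proc-G, proc-I and proc-C.
Key observation: even finishing proc-A, proc-E leaves just (1, 6) free — too little res3 for any of the remaining processes.
A valid finishing order for the others: proc-A, proc-E. Check, step by step:
  pool = (1, 2)
  proc-A needs (1, 0) <= (1, 2) -> finishes; pool += (0, 3) = (1, 5)
  proc-E needs (1, 4) <= (1, 5) -> finishes; pool += (0, 1) = (1, 6)
None of the blocked processes ever fits:
  blocked: proc-H wants (2, 3), pool (1, 6) — not enough res3
  blocked: proc-F wants (3, 4), pool (1, 6) — not enough res3
  blocked: proc-G wants (3, 2), pool (1, 6) — not enough res3
  blocked: proc-I wants (4, 2), pool (1, 6) — not enough res3
  blocked: proc-C wants (2, 3), pool (1, 6) — not enough res3


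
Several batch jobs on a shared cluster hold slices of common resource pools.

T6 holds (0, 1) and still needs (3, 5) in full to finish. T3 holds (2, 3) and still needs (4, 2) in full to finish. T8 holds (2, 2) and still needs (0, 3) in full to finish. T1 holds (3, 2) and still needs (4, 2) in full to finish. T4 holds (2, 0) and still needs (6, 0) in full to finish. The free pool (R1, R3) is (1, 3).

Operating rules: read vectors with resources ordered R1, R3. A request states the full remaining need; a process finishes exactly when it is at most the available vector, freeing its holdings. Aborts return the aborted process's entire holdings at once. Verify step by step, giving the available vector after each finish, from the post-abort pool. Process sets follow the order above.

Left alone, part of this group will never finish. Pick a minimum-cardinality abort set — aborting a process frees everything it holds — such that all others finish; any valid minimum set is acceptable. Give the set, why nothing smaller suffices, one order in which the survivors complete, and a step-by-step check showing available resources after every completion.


Minimum abort set: T4.
Key observation: the returned (2, 0) from T4 is what brings T3 — unrunnable before, under any order — into play at step 2.
No smaller set exists: with zero aborts the deadlock remains.
Survivors finish in the order: T8, T3, T1, T6. Walking it through (pool after the aborts first):
  pool = (3, 3)
  T8: need (0, 3) fits (3, 3); releases (2, 2), pool now (5, 5)
  T3: need (4, 2) fits (5, 5); releases (2, 3), pool now (7, 8)
  T1: need (4, 2) fits (7, 8); releases (3, 2), pool now (10, 10)
  T6: need (3, 5) fits (10, 10); releases (0, 1), pool now (10, 11)


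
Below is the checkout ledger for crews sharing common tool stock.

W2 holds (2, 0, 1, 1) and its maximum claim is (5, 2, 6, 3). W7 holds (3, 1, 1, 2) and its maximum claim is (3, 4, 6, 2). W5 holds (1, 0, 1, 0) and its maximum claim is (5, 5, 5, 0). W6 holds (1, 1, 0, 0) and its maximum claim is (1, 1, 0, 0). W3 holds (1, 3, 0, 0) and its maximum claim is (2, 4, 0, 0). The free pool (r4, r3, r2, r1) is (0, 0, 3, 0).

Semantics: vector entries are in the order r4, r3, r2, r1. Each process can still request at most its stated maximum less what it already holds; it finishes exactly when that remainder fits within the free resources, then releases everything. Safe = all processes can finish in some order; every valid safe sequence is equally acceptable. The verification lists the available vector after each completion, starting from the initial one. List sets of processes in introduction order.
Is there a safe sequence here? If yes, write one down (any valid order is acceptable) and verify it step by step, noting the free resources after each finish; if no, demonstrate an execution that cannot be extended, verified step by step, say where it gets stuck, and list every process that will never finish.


The state is UNSAFE.
Key observation: W6, W3 can finish, but then (2, 4, 3, 0) is all there is, and the blocked group's r2 demands exceed it.
The run W6, W3 cannot be extended any further. Verifying each step:
  pool = (0, 0, 3, 0)
  W6 needs (0, 0, 0, 0) <= (0, 0, 3, 0) -> finishes; pool += (1, 1, 0, 0) = (1, 1, 3, 0)
  W3 needs (1, 1, 0, 0) <= (1, 1, 3, 0) -> finishes; pool += (1, 3, 0, 0) = (2, 4, 3, 0)
  W2 still needs (3, 2, 5, 2) but only (2, 4, 3, 0) is free — short on r4, r2 and r1
  W7 still needs (0, 3, 5, 0) but only (2, 4, 3, 0) is free — short on r2
  W5 still needs (4, 5, 4, 0) but only (2, 4, 3, 0) is free — short on r4, r3 and r2
Permanently blocked: W2, W7 and W5.


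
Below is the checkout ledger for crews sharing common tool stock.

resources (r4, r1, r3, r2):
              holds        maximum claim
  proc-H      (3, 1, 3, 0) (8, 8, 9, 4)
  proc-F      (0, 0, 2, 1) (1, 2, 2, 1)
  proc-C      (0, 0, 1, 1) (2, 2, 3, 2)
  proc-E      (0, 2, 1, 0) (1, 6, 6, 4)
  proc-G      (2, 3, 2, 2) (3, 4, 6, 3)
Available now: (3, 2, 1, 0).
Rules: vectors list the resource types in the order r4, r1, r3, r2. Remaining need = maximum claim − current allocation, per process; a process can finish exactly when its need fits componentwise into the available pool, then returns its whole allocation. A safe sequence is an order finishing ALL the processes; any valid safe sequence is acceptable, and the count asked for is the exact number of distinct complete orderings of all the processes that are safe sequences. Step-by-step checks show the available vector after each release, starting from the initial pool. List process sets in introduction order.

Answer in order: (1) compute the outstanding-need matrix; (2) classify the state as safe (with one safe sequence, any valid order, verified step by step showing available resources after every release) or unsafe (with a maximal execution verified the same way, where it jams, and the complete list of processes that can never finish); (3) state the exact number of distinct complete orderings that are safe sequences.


(1) Need matrix, components ordered r4, r1, r3, r2:
  proc-H: (5, 7, 6, 4)
  proc-F: (1, 2, 0, 0)
  proc-C: (2, 2, 2, 1)
  proc-E: (1, 4, 5, 4)
  proc-G: (1, 1, 4, 1)
(2) SAFE, for example via the order proc-F, proc-C, proc-G, proc-E, proc-H.
Key observation: the first exact fit in this order is proc-F — it needs (1, 2, 0, 0) with (3, 2, 1, 0) free, meeting a requested resource to the last unit.
Step-by-step check:
  pool = (3, 2, 1, 0)
  proc-F: need (1, 2, 0, 0) fits (3, 2, 1, 0); releases (0, 0, 2, 1), pool now (3, 2, 3, 1)
  proc-C: need (2, 2, 2, 1) fits (3, 2, 3, 1); releases (0, 0, 1, 1), pool now (3, 2, 4, 2)
  proc-G: need (1, 1, 4, 1) fits (3, 2, 4, 2); releases (2, 3, 2, 2), pool now (5, 5, 6, 4)
  proc-E: need (1, 4, 5, 4) fits (5, 5, 6, 4); releases (0, 2, 1, 0), pool now (5, 7, 7, 4)
  proc-H: need (5, 7, 6, 4) fits (5, 7, 7, 4); releases (3, 1, 3, 0), pool now (8, 8, 10, 4)
(3) The exact count: 1 of the possible complete orderings is a safe sequence.


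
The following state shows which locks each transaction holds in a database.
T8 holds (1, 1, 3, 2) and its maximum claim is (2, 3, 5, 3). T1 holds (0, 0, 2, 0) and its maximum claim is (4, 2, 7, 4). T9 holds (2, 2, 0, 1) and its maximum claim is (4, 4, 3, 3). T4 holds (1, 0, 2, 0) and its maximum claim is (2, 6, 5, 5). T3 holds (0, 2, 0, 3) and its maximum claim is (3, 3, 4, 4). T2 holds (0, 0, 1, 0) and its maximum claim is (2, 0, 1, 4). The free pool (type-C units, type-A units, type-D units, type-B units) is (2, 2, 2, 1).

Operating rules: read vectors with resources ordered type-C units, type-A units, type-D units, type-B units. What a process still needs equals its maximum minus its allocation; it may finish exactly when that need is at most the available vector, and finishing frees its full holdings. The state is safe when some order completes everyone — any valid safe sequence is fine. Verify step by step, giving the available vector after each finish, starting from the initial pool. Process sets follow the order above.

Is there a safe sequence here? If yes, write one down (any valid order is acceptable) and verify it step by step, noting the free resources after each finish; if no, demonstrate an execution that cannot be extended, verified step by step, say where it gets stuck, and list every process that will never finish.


The state is SAFE; one workable sequence: T8, T9, T1, T3, T2, T4.
Key observation: the first exact fit in this order is T8 — it needs (1, 2, 2, 1) with (2, 2, 2, 1) free, meeting a requested resource to the last unit.
Walking it through:
  pool = (2, 2, 2, 1)
  T8 needs (1, 2, 2, 1) <= (2, 2, 2, 1) -> finishes; pool += (1, 1, 3, 2) = (3, 3, 5, 3)
  T9 needs (2, 2, 3, 2) <= (3, 3, 5, 3) -> finishes; pool += (2, 2, 0, 1) = (5, 5, 5, 4)
  T1 needs (4, 2, 5, 4) <= (5, 5, 5, 4) -> finishes; pool += (0, 0, 2, 0) = (5, 5, 7, 4)
  T3 needs (3, 1, 4, 1) <= (5, 5, 7, 4) -> finishes; pool += (0, 2, 0, 3) = (5, 7, 7, 7)
  T2 needs (2, 0, 0, 4) <= (5, 7, 7, 7) -> finishes; pool += (0, 0, 1, 0) = (5, 7, 8, 7)
  T4 needs (1, 6, 3, 5) <= (5, 7, 8, 7) -> finishes; pool += (1, 0, 2, 0) = (6, 7, 10, 7)


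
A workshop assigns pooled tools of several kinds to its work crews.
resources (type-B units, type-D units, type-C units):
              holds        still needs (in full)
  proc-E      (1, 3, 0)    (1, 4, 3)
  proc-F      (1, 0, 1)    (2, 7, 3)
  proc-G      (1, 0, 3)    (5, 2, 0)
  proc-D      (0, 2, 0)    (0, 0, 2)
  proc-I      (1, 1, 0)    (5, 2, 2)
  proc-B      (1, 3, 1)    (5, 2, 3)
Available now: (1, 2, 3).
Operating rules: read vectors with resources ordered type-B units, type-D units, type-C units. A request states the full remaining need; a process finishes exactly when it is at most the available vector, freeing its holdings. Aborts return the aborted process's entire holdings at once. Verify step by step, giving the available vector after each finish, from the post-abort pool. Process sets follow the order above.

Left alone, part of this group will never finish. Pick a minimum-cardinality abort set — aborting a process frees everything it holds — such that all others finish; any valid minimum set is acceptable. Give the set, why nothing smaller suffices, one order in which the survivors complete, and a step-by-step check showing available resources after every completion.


Abort proc-G and proc-B.
Key observation: the returned (2, 3, 4) from proc-G and proc-B is what brings proc-I — unrunnable before, under any order — into play at step 3.
No one abort is enough; case by case: proc-E alone leaves proc-G blocked (short on type-B units); proc-F alone leaves proc-G blocked (short on type-B units); proc-G alone leaves proc-I blocked (short on type-B units); proc-D alone leaves proc-G blocked (short on type-B units); proc-I alone leaves proc-G blocked (short on type-B units); proc-B alone leaves proc-G blocked (short on type-B units).
The survivors complete as proc-E, proc-F, proc-I, proc-D. Check, step by step (starting from the post-abort pool):
  pool = (3, 5, 7)
  proc-E: need (1, 4, 3) fits (3, 5, 7); releases (1, 3, 0), pool now (4, 8, 7)
  proc-F: need (2, 7, 3) fits (4, 8, 7); releases (1, 0, 1), pool now (5, 8, 8)
  proc-I: need (5, 2, 2) fits (5, 8, 8); releases (1, 1, 0), pool now (6, 9, 8)
  proc-D: need (0, 0, 2) fits (6, 9, 8); releases (0, 2, 0), pool now (6, 11, 8)


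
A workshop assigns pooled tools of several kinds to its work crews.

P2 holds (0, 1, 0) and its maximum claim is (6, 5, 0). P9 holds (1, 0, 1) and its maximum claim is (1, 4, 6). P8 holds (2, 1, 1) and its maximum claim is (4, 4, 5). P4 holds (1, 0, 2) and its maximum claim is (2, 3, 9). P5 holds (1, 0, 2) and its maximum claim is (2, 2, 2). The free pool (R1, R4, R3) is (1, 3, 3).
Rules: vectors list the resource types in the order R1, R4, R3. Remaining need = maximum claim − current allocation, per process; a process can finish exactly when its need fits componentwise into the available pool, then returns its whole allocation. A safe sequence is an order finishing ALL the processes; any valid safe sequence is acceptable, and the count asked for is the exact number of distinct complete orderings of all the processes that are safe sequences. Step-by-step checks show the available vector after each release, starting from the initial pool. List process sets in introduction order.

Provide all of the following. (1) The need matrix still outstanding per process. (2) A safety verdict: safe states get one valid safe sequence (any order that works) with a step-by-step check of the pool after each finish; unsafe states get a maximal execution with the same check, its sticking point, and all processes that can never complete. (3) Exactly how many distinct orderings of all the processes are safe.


(1) Need matrix, components ordered R1, R4, R3:
  P2: (6, 4, 0)
  P9: (0, 4, 5)
  P8: (2, 3, 4)
  P4: (1, 3, 7)
  P5: (1, 2, 0)
(2) SAFE, for example via the order P5, P8, P9, P4, P2.
Key observation: P5 marks the first exact bind of the order: its need (1, 2, 0) fits the free (1, 3, 3) with zero slack on a requested resource.
Walking it through:
  pool = (1, 3, 3)
  P5 needs (1, 2, 0) <= (1, 3, 3) -> finishes; pool += (1, 0, 2) = (2, 3, 5)
  P8 needs (2, 3, 4) <= (2, 3, 5) -> finishes; pool += (2, 1, 1) = (4, 4, 6)
  P9 needs (0, 4, 5) <= (4, 4, 6) -> finishes; pool += (1, 0, 1) = (5, 4, 7)
  P4 needs (1, 3, 7) <= (5, 4, 7) -> finishes; pool += (1, 0, 2) = (6, 4, 9)
  P2 needs (6, 4, 0) <= (6, 4, 9) -> finishes; pool += (0, 1, 0) = (6, 5, 9)
(3) Precisely 1 of the possible complete orderings is a safe sequence.


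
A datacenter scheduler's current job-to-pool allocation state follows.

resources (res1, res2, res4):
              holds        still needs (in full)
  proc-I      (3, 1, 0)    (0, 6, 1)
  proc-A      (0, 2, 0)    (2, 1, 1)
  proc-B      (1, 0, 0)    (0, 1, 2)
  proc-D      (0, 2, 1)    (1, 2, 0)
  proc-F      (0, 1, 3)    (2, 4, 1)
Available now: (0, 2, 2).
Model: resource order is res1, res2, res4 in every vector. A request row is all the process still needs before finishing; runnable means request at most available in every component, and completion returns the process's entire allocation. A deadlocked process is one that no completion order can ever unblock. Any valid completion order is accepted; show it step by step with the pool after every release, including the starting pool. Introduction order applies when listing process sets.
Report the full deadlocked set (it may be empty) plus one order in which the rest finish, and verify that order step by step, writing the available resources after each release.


Deadlocked set: proc-I, proc-A and proc-F.
Key observation: after proc-B, proc-D the pool peaks at (1, 4, 3), and each blocked process is short somewhere: proc-I on res2; proc-A on res1; proc-F on res1.
The rest can finish in the order proc-B, proc-D. Walking it through:
  pool = (0, 2, 2)
  run proc-B (needs (0, 1, 2), free (0, 2, 2)); after release of (1, 0, 0) the pool is (1, 2, 2)
  run proc-D (needs (1, 2, 0), free (1, 2, 2)); after release of (0, 2, 1) the pool is (1, 4, 3)
The blocked processes can never fit:
  proc-I still needs (0, 6, 1) but only (1, 4, 3) is free — short on res2
  proc-A still needs (2, 1, 1) but only (1, 4, 3) is free — short on res1
  proc-F still needs (2, 4, 1) but only (1, 4, 3) is free — short on res1


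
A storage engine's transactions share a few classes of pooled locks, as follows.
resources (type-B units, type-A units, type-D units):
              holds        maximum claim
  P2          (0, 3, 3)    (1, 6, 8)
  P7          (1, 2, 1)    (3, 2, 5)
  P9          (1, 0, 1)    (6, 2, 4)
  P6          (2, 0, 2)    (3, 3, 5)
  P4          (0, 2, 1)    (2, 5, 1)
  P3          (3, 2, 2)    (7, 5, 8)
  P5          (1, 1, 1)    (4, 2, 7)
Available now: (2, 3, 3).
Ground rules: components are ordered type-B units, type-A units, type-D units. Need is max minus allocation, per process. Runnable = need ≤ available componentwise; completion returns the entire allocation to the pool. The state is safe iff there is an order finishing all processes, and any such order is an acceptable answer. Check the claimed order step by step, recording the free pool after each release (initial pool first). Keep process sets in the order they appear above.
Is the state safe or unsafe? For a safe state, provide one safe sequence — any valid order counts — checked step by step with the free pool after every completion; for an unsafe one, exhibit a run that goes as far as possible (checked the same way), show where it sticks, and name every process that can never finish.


SAFE, for example via the order P6, P7, P9, P3, P2, P4, P5.
Key observation: at P6 the run first touches a limit — (1, 3, 3) against (2, 3, 3), exact on a resource it actually requests.
Verifying each step:
  pool = (2, 3, 3)
  P6: need (1, 3, 3) fits (2, 3, 3); releases (2, 0, 2), pool now (4, 3, 5)
  P7: need (2, 0, 4) fits (4, 3, 5); releases (1, 2, 1), pool now (5, 5, 6)
  P9: need (5, 2, 3) fits (5, 5, 6); releases (1, 0, 1), pool now (6, 5, 7)
  P3: need (4, 3, 6) fits (6, 5, 7); releases (3, 2, 2), pool now (9, 7, 9)
  P2: need (1, 3, 5) fits (9, 7, 9); releases (0, 3, 3), pool now (9, 10, 12)
  P4: need (2, 3, 0) fits (9, 10, 12); releases (0, 2, 1), pool now (9, 12, 13)
  P5: need (3, 1, 6) fits (9, 12, 13); releases (1, 1, 1), pool now (10, 13, 14)


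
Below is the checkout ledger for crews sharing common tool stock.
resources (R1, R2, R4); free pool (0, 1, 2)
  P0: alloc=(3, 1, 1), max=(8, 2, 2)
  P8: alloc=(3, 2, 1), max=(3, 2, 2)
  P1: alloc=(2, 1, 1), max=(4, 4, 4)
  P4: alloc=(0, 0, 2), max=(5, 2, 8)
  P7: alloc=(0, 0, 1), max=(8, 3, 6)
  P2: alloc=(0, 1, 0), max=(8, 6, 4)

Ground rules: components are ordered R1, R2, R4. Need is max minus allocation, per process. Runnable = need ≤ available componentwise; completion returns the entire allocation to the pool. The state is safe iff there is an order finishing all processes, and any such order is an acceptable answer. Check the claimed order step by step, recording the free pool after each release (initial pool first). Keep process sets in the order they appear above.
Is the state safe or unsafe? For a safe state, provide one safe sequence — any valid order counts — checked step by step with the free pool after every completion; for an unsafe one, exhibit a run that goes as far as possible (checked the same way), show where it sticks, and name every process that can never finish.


SAFE, for example via the order P8, P1, P0, P7, P2, P4.
Key observation: the order's first zero-slack moment is P1 ((2, 3, 3) needed, (3, 3, 3) free — a requested resource with nothing to spare).
Step-by-step check:
  pool = (0, 1, 2)
  P8 needs (0, 0, 1) <= (0, 1, 2) -> finishes; pool += (3, 2, 1) = (3, 3, 3)
  P1 needs (2, 3, 3) <= (3, 3, 3) -> finishes; pool += (2, 1, 1) = (5, 4, 4)
  P0 needs (5, 1, 1) <= (5, 4, 4) -> finishes; pool += (3, 1, 1) = (8, 5, 5)
  P7 needs (8, 3, 5) <= (8, 5, 5) -> finishes; pool += (0, 0, 1) = (8, 5, 6)
  P2 needs (8, 5, 4) <= (8, 5, 6) -> finishes; pool += (0, 1, 0) = (8, 6, 6)
  P4 needs (5, 2, 6) <= (8, 6, 6) -> finishes; pool += (0, 0, 2) = (8, 6, 8)


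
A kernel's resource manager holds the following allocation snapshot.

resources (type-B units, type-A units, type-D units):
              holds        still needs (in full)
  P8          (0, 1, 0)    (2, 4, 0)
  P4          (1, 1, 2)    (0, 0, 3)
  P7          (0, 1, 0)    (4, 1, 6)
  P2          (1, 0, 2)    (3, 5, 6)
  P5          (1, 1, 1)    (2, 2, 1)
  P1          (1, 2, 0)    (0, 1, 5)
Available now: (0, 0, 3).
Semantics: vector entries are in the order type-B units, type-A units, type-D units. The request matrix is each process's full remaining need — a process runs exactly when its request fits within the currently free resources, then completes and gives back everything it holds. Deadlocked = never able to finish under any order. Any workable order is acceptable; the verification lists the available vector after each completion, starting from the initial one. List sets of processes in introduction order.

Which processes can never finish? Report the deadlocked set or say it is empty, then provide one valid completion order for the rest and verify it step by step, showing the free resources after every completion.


Nothing here is deadlocked.
Key observation: starting with P4, each completion frees enough for the next — no one is permanently blocked.
One completion order for the rest: P4, P1, P5, P8, P2, P7. Verifying each step:
  pool = (0, 0, 3)
  run P4 (needs (0, 0, 3), free (0, 0, 3)); after release of (1, 1, 2) the pool is (1, 1, 5)
  run P1 (needs (0, 1, 5), free (1, 1, 5)); after release of (1, 2, 0) the pool is (2, 3, 5)
  run P5 (needs (2, 2, 1), free (2, 3, 5)); after release of (1, 1, 1) the pool is (3, 4, 6)
  run P8 (needs (2, 4, 0), free (3, 4, 6)); after release of (0, 1, 0) the pool is (3, 5, 6)
  run P2 (needs (3, 5, 6), free (3, 5, 6)); after release of (1, 0, 2) the pool is (4, 5, 8)
  run P7 (needs (4, 1, 6), free (4, 5, 8)); after release of (0, 1, 0) the pool is (4, 6, 8)
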